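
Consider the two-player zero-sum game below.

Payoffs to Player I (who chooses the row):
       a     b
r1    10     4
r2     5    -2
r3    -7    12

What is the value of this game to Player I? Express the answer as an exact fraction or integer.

Row r2 is strictly dominated by row r1, so Player I never plays it.
The remaining 2×2 game on (r1, r3) × (a, b) has no saddle point. Let Player I play r1 with probability p; indifference gives 10p − 7(1−p) = 4p + 12(1−p), so p = 19/25.
Similarly Player II's optimal q on a is 8/25, and the value is 10·(8/25) + (4)·(17/25) = 148/25.

148/25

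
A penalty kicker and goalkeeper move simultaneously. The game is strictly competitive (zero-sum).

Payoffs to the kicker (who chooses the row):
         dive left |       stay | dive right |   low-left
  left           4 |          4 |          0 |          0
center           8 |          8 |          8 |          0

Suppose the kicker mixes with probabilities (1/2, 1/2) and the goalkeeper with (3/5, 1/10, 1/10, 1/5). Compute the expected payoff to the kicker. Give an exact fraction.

Against (3/5, 1/10, 1/10, 1/5), each row's expected payoff is left: 14/5; center: 32/5.
Taking the (1/2, 1/2)-weighted average: (1/2)·(14/5) + (1/2)·(32/5) = 23/5.

23/5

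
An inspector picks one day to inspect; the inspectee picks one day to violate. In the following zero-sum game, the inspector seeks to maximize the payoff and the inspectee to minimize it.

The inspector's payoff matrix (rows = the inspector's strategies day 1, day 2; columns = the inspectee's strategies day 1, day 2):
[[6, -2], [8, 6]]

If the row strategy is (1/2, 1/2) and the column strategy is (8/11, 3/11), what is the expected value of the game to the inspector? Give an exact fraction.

62/11

Against (8/11, 3/11), each row's expected payoff is day 1: 42/11; day 2: 82/11.
Taking the (1/2, 1/2)-weighted average: (1/2)·(42/11) + (1/2)·(82/11) = 62/11.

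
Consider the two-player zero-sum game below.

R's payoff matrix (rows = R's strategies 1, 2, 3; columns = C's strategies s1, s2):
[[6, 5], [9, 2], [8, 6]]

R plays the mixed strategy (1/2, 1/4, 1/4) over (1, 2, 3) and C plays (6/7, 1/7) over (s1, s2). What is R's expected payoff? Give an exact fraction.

Against (6/7, 1/7), each row's expected payoff is 1: 41/7; 2: 8; 3: 54/7.
Taking the (1/2, 1/4, 1/4)-weighted average: (1/2)·(41/7) + (1/4)·(8) + (1/4)·(54/7) = 48/7.

48/7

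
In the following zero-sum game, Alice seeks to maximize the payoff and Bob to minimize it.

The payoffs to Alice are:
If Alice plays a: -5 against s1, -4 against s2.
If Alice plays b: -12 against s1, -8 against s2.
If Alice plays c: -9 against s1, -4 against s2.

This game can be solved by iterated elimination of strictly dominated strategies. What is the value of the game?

Row b is strictly dominated by row a (-5>-12, -4>-8); eliminate b.
Column s2 is strictly dominated by s1 for Bob (-5<-4, -9<-4); eliminate s2.
Row c is strictly dominated by row a (-5>-9); eliminate c.
Only (a, s1) remains, with payoff -5.

-5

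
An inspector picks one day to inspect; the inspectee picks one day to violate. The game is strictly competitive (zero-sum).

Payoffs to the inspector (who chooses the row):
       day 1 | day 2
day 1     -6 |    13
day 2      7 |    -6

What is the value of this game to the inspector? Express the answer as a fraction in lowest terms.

55/32

Row minima are -6 and -6, so the inspector's maximin is -6; column maxima are 7 and 13, so the inspectee's minimax is 7. These differ, so the equilibrium is in mixed strategies.
Let the inspector play day 1 with probability p. The inspectee is indifferent when −6p + 7(1−p) = 13p − 6(1−p), giving p = 13/32.
Let the inspectee play day 1 with probability q. The inspector is indifferent when −6q + 13(1−q) = 7q − 6(1−q), giving q = 19/32.
The value is -6·(19/32) + (13)·(13/32) = 55/32.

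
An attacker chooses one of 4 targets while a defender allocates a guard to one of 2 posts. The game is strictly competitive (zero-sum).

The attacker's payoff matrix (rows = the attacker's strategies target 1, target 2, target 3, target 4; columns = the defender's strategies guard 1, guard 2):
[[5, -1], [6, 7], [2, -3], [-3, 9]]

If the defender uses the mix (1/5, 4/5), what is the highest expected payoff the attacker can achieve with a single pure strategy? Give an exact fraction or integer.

34/5

target 1: (5)·(1/5) + (-1)·(4/5) = 1/5.
target 2: (6)·(1/5) + (7)·(4/5) = 34/5.
target 3: (2)·(1/5) + (-3)·(4/5) = -2.
target 4: (-3)·(1/5) + (9)·(4/5) = 33/5.
The best pure response is target 2 with expected payoff 34/5.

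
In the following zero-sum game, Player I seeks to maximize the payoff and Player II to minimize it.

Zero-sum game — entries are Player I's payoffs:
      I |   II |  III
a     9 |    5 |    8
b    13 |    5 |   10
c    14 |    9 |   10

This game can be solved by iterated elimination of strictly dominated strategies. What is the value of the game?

Row a is strictly dominated by row c (14>9, 9>5, 10>8); eliminate a.
Column III is strictly dominated by II for Player II (5<10, 9<10); eliminate III.
Row b is strictly dominated by row c (14>13, 9>5); eliminate b.
Column I is strictly dominated by II for Player II (9<14); eliminate I.
Only (c, II) remains, with payoff 9.

9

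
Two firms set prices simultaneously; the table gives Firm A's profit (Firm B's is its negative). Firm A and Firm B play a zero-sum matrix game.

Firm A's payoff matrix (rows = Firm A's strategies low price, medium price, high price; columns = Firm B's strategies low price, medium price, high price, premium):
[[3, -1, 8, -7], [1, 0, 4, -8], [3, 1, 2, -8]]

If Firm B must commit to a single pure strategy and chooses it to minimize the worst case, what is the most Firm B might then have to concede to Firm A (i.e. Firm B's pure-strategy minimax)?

The worst case (largest entry) in each column is low price: 3, medium price: 1, high price: 8, premium: -7.
The best (smallest) of these is -7.

-7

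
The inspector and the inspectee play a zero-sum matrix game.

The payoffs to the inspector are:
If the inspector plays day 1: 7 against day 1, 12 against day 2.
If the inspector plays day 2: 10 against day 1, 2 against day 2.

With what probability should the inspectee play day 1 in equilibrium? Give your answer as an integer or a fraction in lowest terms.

10/13

Row minima are 7 and 2, so the inspector's maximin is 7; column maxima are 10 and 12, so the inspectee's minimax is 10. These differ, so the equilibrium is in mixed strategies.
Let the inspectee play day 1 with probability q. The inspector is indifferent when 7q + 12(1−q) = 10q + 2(1−q), giving q = 10/13.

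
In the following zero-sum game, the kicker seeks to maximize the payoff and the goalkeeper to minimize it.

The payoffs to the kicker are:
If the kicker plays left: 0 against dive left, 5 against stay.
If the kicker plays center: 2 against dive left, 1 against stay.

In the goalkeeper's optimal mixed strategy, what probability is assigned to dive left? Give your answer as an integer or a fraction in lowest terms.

Row minima are 0 and 1, so the kicker's maximin is 1; column maxima are 2 and 5, so the goalkeeper's minimax is 2. These differ, so the equilibrium is in mixed strategies.
Let the goalkeeper play dive left with probability q. The kicker is indifferent when 5(1−q) = 2q + (1−q), giving q = 2/3.

2/3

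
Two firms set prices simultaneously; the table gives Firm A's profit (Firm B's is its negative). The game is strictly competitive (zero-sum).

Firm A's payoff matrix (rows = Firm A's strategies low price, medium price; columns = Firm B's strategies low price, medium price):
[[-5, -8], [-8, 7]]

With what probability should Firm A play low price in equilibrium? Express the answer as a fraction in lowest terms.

Row minima are -8 and -8, so Firm A's maximin is -8; column maxima are -5 and 7, so Firm B's minimax is -5. These differ, so the equilibrium is in mixed strategies.
Let Firm A play low price with probability p. Firm B is indifferent when −5p − 8(1−p) = −8p + 7(1−p), giving p = 5/6.

5/6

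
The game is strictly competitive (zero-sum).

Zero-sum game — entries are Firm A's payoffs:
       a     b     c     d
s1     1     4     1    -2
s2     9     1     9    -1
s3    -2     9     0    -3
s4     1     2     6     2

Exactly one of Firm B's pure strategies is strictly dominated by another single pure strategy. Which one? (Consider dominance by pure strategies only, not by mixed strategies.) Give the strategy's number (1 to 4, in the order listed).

Firm B prefers columns that give Firm A less. Compare c with d: -2 < 1, -1 < 9, -3 < 0, 2 < 6.
So d strictly dominates c for Firm B; c is strictly dominated.

3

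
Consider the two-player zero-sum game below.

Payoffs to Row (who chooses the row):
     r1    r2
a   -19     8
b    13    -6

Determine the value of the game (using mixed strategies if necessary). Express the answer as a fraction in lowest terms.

-5/23

Row minima are -19 and -6, so Row's maximin is -6; column maxima are 13 and 8, so Column's minimax is 8. These differ, so the equilibrium is in mixed strategies.
Let Row play a with probability p. Column is indifferent when −19p + 13(1−p) = 8p − 6(1−p), giving p = 19/46.
Let Column play r1 with probability q. Row is indifferent when −19q + 8(1−q) = 13q − 6(1−q), giving q = 7/23.
The value is -19·(7/23) + (8)·(16/23) = -5/23.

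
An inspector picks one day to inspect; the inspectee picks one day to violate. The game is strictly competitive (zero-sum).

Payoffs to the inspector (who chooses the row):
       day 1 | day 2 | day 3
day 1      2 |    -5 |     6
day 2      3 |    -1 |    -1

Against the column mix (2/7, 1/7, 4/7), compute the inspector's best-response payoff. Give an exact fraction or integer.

day 1: (2)·(2/7) + (-5)·(1/7) + (6)·(4/7) = 23/7.
day 2: (3)·(2/7) + (-1)·(1/7) + (-1)·(4/7) = 1/7.
The best pure response is day 1 with expected payoff 23/7.

23/7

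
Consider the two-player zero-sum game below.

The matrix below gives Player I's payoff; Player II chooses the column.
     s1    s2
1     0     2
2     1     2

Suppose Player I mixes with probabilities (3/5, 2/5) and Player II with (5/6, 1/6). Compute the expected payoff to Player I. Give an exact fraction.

Against (5/6, 1/6), each row's expected payoff is 1: 1/3; 2: 7/6.
Taking the (3/5, 2/5)-weighted average: (3/5)·(1/3) + (2/5)·(7/6) = 2/3.

2/3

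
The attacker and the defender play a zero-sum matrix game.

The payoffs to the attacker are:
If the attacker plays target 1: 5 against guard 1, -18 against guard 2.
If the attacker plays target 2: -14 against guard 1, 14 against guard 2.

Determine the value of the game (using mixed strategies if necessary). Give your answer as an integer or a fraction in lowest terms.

Row minima are -18 and -14, so the attacker's maximin is -14; column maxima are 5 and 14, so the defender's minimax is 5. These differ, so the equilibrium is in mixed strategies.
Let the attacker play target 1 with probability p. The defender is indifferent when 5p − 14(1−p) = −18p + 14(1−p), giving p = 28/51.
Let the defender play guard 1 with probability q. The attacker is indifferent when 5q − 18(1−q) = −14q + 14(1−q), giving q = 32/51.
The value is 5·(32/51) + (-18)·(19/51) = -182/51.

-182/51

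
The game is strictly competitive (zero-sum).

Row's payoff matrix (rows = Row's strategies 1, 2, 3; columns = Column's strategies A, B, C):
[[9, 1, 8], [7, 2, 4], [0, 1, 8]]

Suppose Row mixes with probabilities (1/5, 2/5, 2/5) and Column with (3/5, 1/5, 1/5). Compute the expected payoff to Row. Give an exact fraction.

Against (3/5, 1/5, 1/5), each row's expected payoff is 1: 36/5; 2: 27/5; 3: 9/5.
Taking the (1/5, 2/5, 2/5)-weighted average: (1/5)·(36/5) + (2/5)·(27/5) + (2/5)·(9/5) = 108/25.

108/25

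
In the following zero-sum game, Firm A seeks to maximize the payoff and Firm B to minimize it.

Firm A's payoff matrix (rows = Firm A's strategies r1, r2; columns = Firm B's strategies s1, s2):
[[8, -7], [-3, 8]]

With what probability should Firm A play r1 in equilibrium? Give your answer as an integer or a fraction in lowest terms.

11/26

Row minima are -7 and -3, so Firm A's maximin is -3; column maxima are 8 and 8, so Firm B's minimax is 8. These differ, so the equilibrium is in mixed strategies.
Let Firm A play r1 with probability p. Firm B is indifferent when 8p − 3(1−p) = −7p + 8(1−p), giving p = 11/26.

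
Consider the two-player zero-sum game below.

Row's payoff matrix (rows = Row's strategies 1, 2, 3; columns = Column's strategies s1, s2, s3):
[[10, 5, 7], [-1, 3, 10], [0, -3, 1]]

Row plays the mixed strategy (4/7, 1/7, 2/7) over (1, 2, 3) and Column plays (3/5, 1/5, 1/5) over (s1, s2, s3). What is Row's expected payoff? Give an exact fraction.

Against (3/5, 1/5, 1/5), each row's expected payoff is 1: 42/5; 2: 2; 3: -2/5.
Taking the (4/7, 1/7, 2/7)-weighted average: (4/7)·(42/5) + (1/7)·(2) + (2/7)·(-2/5) = 174/35.

174/35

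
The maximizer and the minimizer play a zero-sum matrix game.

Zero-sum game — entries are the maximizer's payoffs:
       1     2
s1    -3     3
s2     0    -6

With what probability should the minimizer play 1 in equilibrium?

3/4

Row minima are -3 and -6, so the maximizer's maximin is -3; column maxima are 0 and 3, so the minimizer's minimax is 0. These differ, so the equilibrium is in mixed strategies.
Let the minimizer play 1 with probability q. The maximizer is indifferent when −3q + 3(1−q) = −6(1−q), giving q = 3/4.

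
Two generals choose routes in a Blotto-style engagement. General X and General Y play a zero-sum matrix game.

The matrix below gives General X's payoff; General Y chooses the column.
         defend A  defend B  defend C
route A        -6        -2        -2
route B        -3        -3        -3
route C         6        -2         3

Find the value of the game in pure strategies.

-2

Row minima: -6, -3, -2 → General X's maximin is -2.
Column maxima: 6, -2, 3 → General Y's minimax is -2.
They coincide at (route C, defend B), so the value is -2.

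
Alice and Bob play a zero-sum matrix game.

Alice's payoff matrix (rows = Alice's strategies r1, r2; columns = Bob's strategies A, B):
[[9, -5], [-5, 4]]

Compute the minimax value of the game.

11/23

Row minima are -5 and -5, so Alice's maximin is -5; column maxima are 9 and 4, so Bob's minimax is 4. These differ, so the equilibrium is in mixed strategies.
Let Alice play r1 with probability p. Bob is indifferent when 9p − 5(1−p) = −5p + 4(1−p), giving p = 9/23.
Let Bob play A with probability q. Alice is indifferent when 9q − 5(1−q) = −5q + 4(1−q), giving q = 9/23.
The value is 9·(9/23) + (-5)·(14/23) = 11/23.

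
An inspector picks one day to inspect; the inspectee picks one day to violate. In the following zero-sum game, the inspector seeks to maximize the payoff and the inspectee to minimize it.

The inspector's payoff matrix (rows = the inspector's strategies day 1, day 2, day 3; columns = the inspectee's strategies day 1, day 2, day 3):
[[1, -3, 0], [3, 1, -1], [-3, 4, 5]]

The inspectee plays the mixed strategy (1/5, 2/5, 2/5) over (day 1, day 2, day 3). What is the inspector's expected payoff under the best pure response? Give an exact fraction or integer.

day 1: (1)·(1/5) + (-3)·(2/5) + (0)·(2/5) = -1.
day 2: (3)·(1/5) + (1)·(2/5) + (-1)·(2/5) = 3/5.
day 3: (-3)·(1/5) + (4)·(2/5) + (5)·(2/5) = 3.
The best pure response is day 3 with expected payoff 3.

3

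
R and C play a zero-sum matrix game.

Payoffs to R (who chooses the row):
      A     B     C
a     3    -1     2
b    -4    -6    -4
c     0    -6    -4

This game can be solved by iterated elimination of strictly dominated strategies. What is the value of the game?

Row b is strictly dominated by row a (3>-4, -1>-6, 2>-4); eliminate b.
Row c is strictly dominated by row a (3>0, -1>-6, 2>-4); eliminate c.
Column C is strictly dominated by B for C (-1<2); eliminate C.
Column A is strictly dominated by B for C (-1<3); eliminate A.
Only (a, B) remains, with payoff -1.

-1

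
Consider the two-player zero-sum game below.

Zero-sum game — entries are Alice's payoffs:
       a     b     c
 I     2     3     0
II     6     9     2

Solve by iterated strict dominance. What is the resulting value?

2

Column b is strictly dominated by a for Bob (2<3, 6<9); eliminate b.
Column a is strictly dominated by c for Bob (0<2, 2<6); eliminate a.
Row I is strictly dominated by row II (2>0); eliminate I.
Only (II, c) remains, with payoff 2.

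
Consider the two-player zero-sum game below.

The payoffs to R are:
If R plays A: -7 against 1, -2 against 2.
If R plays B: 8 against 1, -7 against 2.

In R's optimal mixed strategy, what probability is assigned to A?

Row minima are -7 and -7, so R's maximin is -7; column maxima are 8 and -2, so C's minimax is -2. These differ, so the equilibrium is in mixed strategies.
Let R play A with probability p. C is indifferent when −7p + 8(1−p) = −2p − 7(1−p), giving p = 3/4.

3/4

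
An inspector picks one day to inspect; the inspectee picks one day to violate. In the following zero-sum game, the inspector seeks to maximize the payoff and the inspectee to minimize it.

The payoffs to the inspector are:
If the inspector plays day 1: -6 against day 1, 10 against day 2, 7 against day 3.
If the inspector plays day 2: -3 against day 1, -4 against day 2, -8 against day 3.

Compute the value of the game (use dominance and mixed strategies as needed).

-23/6

Column day 2 is strictly dominated by day 3 for the inspectee (it gives the inspector more in every row).
The remaining 2×2 game on (day 1, day 2) × (day 1, day 3) has no saddle point. Let the inspector play day 1 with probability p; indifference gives −6p − 3(1−p) = 7p − 8(1−p), so p = 5/18.
Similarly the inspectee's optimal q on day 1 is 5/6, and the value is -6·(5/6) + (7)·(1/6) = -23/6.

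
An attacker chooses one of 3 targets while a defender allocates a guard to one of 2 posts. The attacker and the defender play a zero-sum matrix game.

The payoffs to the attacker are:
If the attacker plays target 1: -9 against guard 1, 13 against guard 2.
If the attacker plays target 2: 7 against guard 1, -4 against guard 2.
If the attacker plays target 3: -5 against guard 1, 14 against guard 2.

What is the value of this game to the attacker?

13/5

Row target 1 is strictly dominated by row target 3, so the attacker never plays it.
The remaining 2×2 game on (target 2, target 3) × (guard 1, guard 2) has no saddle point. Let the attacker play target 2 with probability p; indifference gives 7p − 5(1−p) = −4p + 14(1−p), so p = 19/30.
Similarly the defender's optimal q on guard 1 is 3/5, and the value is 7·(3/5) + (-4)·(2/5) = 13/5.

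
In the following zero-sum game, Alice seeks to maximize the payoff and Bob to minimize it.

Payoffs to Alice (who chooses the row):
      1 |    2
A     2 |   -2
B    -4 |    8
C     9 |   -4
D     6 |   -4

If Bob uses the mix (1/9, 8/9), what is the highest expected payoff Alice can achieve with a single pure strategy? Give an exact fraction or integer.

20/3

A: (2)·(1/9) + (-2)·(8/9) = -14/9.
B: (-4)·(1/9) + (8)·(8/9) = 20/3.
C: (9)·(1/9) + (-4)·(8/9) = -23/9.
D: (6)·(1/9) + (-4)·(8/9) = -26/9.
The best pure response is B with expected payoff 20/3.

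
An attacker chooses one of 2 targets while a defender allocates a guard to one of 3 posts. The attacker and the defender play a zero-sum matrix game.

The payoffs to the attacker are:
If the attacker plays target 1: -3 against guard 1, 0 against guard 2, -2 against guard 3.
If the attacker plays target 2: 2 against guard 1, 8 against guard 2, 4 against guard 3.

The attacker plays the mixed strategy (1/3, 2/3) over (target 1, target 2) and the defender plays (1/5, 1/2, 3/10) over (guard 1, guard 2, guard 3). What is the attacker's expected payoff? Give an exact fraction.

10/3

Against (1/5, 1/2, 3/10), each row's expected payoff is target 1: -6/5; target 2: 28/5.
Taking the (1/3, 2/3)-weighted average: (1/3)·(-6/5) + (2/3)·(28/5) = 10/3.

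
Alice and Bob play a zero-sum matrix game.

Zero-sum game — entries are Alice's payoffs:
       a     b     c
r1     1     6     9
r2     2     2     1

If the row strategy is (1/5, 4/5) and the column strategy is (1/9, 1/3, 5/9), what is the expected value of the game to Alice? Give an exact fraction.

116/45

Against (1/9, 1/3, 5/9), each row's expected payoff is r1: 64/9; r2: 13/9.
Taking the (1/5, 4/5)-weighted average: (1/5)·(64/9) + (4/5)·(13/9) = 116/45.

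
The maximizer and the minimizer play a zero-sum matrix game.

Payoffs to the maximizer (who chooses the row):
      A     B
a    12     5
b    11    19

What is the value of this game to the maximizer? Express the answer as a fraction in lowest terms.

173/15

Row minima are 5 and 11, so the maximizer's maximin is 11; column maxima are 12 and 19, so the minimizer's minimax is 12. These differ, so the equilibrium is in mixed strategies.
Let the maximizer play a with probability p. The minimizer is indifferent when 12p + 11(1−p) = 5p + 19(1−p), giving p = 8/15.
Let the minimizer play A with probability q. The maximizer is indifferent when 12q + 5(1−q) = 11q + 19(1−q), giving q = 14/15.
The value is 12·(14/15) + (5)·(1/15) = 173/15.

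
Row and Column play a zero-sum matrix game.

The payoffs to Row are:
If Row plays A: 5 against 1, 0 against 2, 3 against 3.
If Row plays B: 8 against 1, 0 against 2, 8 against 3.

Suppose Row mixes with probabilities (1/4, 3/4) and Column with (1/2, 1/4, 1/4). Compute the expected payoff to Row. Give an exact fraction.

Against (1/2, 1/4, 1/4), each row's expected payoff is A: 13/4; B: 6.
Taking the (1/4, 3/4)-weighted average: (1/4)·(13/4) + (3/4)·(6) = 85/16.

85/16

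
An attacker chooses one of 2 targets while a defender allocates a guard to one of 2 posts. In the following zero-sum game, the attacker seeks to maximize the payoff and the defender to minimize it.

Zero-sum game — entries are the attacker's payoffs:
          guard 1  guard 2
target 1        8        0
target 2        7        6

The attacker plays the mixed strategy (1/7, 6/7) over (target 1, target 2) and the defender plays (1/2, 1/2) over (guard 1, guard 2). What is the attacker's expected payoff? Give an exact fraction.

Against (1/2, 1/2), each row's expected payoff is target 1: 4; target 2: 13/2.
Taking the (1/7, 6/7)-weighted average: (1/7)·(4) + (6/7)·(13/2) = 43/7.

43/7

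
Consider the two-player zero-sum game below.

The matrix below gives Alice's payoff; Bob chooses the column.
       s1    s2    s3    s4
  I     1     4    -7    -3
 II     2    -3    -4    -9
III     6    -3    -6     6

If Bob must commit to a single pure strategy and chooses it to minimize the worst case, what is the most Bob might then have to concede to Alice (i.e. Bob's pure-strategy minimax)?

The worst case (largest entry) in each column is s1: 6, s2: 4, s3: -4, s4: 6.
The best (smallest) of these is -4.

-4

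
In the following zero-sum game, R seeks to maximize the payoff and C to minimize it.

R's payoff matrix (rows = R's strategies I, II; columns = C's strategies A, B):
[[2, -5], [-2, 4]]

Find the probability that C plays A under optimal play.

9/13

Row minima are -5 and -2, so R's maximin is -2; column maxima are 2 and 4, so C's minimax is 2. These differ, so the equilibrium is in mixed strategies.
Let C play A with probability q. R is indifferent when 2q − 5(1−q) = −2q + 4(1−q), giving q = 9/13.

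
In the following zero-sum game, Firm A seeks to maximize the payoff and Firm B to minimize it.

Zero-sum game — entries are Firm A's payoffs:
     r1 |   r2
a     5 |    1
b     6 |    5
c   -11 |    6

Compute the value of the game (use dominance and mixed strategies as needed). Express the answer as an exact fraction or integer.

91/18

Row a is strictly dominated by row b, so Firm A never plays it.
The remaining 2×2 game on (b, c) × (r1, r2) has no saddle point. Let Firm A play b with probability p; indifference gives 6p − 11(1−p) = 5p + 6(1−p), so p = 17/18.
Similarly Firm B's optimal q on r1 is 1/18, and the value is 6·(1/18) + (5)·(17/18) = 91/18.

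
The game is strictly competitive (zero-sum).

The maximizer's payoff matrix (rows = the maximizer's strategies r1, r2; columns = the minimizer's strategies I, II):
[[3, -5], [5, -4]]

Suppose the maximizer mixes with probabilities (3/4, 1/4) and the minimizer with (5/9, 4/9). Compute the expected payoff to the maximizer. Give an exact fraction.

Against (5/9, 4/9), each row's expected payoff is r1: -5/9; r2: 1.
Taking the (3/4, 1/4)-weighted average: (3/4)·(-5/9) + (1/4)·(1) = -1/6.

-1/6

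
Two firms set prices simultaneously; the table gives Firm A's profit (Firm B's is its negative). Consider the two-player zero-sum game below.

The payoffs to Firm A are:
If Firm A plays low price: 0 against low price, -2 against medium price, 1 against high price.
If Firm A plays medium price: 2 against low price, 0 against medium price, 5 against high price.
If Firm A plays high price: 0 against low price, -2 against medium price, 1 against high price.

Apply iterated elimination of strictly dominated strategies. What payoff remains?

0

Column low price is strictly dominated by medium price for Firm B (-2<0, 0<2, -2<0); eliminate low price.
Row high price is strictly dominated by row medium price (0>-2, 5>1); eliminate high price.
Column high price is strictly dominated by medium price for Firm B (-2<1, 0<5); eliminate high price.
Row low price is strictly dominated by row medium price (0>-2); eliminate low price.
Only (medium price, medium price) remains, with payoff 0.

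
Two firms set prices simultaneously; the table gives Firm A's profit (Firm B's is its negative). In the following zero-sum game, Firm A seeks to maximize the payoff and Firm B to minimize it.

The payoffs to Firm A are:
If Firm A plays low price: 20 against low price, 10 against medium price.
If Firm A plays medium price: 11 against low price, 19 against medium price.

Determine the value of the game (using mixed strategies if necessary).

Row minima are 10 and 11, so Firm A's maximin is 11; column maxima are 20 and 19, so Firm B's minimax is 19. These differ, so the equilibrium is in mixed strategies.
Let Firm A play low price with probability p. Firm B is indifferent when 20p + 11(1−p) = 10p + 19(1−p), giving p = 4/9.
Let Firm B play low price with probability q. Firm A is indifferent when 20q + 10(1−q) = 11q + 19(1−q), giving q = 1/2.
The value is 20·(1/2) + (10)·(1/2) = 15.

15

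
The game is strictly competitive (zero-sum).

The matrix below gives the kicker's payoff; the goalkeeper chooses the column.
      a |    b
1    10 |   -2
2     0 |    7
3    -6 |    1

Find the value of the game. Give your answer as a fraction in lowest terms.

70/19

Row 3 is strictly dominated by row 2, so the kicker never plays it.
The remaining 2×2 game on (1, 2) × (a, b) has no saddle point. Let the kicker play 1 with probability p; indifference gives 10p = −2p + 7(1−p), so p = 7/19.
Similarly the goalkeeper's optimal q on a is 9/19, and the value is 10·(9/19) + (-2)·(10/19) = 70/19.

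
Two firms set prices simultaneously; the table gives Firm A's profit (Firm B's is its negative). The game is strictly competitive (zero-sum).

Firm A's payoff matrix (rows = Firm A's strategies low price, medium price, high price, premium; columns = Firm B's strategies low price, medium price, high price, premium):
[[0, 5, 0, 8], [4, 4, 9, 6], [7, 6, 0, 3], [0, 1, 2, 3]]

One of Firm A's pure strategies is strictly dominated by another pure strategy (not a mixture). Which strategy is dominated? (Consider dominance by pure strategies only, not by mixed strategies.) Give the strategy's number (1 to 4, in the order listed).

4

Compare premium with medium price: 4 > 0, 4 > 1, 9 > 2, 6 > 3.
So medium price strictly dominates premium for Firm A; premium is strictly dominated.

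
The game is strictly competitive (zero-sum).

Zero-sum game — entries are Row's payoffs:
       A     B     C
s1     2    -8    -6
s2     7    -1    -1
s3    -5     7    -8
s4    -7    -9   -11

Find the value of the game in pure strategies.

Row minima: -8, -1, -8, -11 → Row's maximin is -1.
Column maxima: 7, 7, -1 → Column's minimax is -1.
They coincide at (s2, C), so the value is -1.

-1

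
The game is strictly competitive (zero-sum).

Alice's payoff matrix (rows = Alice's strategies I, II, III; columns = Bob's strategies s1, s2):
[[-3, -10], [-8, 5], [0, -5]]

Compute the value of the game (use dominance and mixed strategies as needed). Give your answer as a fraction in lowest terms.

Row I is strictly dominated by row III, so Alice never plays it.
The remaining 2×2 game on (II, III) × (s1, s2) has no saddle point. Let Alice play II with probability p; indifference gives −8p = 5p − 5(1−p), so p = 5/18.
Similarly Bob's optimal q on s1 is 5/9, and the value is -8·(5/9) + (5)·(4/9) = -20/9.

-20/9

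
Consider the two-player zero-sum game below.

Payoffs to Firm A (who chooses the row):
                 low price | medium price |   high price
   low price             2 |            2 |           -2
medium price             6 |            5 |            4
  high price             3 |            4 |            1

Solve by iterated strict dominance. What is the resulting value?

Row low price is strictly dominated by row medium price (6>2, 5>2, 4>-2); eliminate low price.
Column low price is strictly dominated by high price for Firm B (4<6, 1<3); eliminate low price.
Row high price is strictly dominated by row medium price (5>4, 4>1); eliminate high price.
Column medium price is strictly dominated by high price for Firm B (4<5); eliminate medium price.
Only (medium price, high price) remains, with payoff 4.

4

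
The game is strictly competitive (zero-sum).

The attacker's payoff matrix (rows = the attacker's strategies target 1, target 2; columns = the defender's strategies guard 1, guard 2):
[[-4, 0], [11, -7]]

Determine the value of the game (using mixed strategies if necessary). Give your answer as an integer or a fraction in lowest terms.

Row minima are -4 and -7, so the attacker's maximin is -4; column maxima are 11 and 0, so the defender's minimax is 0. These differ, so the equilibrium is in mixed strategies.
Let the attacker play target 1 with probability p. The defender is indifferent when −4p + 11(1−p) = −7(1−p), giving p = 9/11.
Let the defender play guard 1 with probability q. The attacker is indifferent when −4q = 11q − 7(1−q), giving q = 7/22.
The value is -4·(7/22) + (0)·(15/22) = -14/11.

-14/11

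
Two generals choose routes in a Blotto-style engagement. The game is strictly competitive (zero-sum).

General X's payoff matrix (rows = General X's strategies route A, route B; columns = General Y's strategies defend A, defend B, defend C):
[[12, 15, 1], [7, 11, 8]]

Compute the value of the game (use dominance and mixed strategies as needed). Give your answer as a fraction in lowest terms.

Column defend B is strictly dominated by defend A for General Y (it gives General X more in every row).
The remaining 2×2 game on (route A, route B) × (defend A, defend C) has no saddle point. Let General X play route A with probability p; indifference gives 12p + 7(1−p) = p + 8(1−p), so p = 1/12.
Similarly General Y's optimal q on defend A is 7/12, and the value is 12·(7/12) + (1)·(5/12) = 89/12.

89/12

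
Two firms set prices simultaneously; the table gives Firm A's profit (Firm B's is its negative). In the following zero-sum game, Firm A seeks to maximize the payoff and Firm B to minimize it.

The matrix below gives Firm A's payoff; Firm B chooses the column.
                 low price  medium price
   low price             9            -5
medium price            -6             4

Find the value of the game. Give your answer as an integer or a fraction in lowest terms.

Row minima are -5 and -6, so Firm A's maximin is -5; column maxima are 9 and 4, so Firm B's minimax is 4. These differ, so the equilibrium is in mixed strategies.
Let Firm A play low price with probability p. Firm B is indifferent when 9p − 6(1−p) = −5p + 4(1−p), giving p = 5/12.
Let Firm B play low price with probability q. Firm A is indifferent when 9q − 5(1−q) = −6q + 4(1−q), giving q = 3/8.
The value is 9·(3/8) + (-5)·(5/8) = 1/4.

1/4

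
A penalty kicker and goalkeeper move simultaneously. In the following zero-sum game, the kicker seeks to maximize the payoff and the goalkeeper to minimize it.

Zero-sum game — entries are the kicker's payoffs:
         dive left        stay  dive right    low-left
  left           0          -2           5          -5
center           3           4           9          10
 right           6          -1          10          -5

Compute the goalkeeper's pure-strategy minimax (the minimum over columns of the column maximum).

The worst case (largest entry) in each column is dive left: 6, stay: 4, dive right: 10, low-left: 10.
The best (smallest) of these is 4.

4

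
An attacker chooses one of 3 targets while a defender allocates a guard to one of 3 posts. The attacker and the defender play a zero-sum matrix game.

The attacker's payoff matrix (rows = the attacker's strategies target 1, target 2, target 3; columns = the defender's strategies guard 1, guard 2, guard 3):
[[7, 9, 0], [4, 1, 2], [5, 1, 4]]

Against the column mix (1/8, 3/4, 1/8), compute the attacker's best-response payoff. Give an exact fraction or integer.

61/8

target 1: (7)·(1/8) + (9)·(3/4) + (0)·(1/8) = 61/8.
target 2: (4)·(1/8) + (1)·(3/4) + (2)·(1/8) = 3/2.
target 3: (5)·(1/8) + (1)·(3/4) + (4)·(1/8) = 15/8.
The best pure response is target 1 with expected payoff 61/8.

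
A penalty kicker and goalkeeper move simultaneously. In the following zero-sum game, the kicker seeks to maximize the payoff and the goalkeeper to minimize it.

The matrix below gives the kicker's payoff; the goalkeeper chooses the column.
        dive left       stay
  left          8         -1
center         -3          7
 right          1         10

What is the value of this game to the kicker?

9/2

Row center is strictly dominated by row right, so the kicker never plays it.
The remaining 2×2 game on (left, right) × (dive left, stay) has no saddle point. Let the kicker play left with probability p; indifference gives 8p + (1−p) = −p + 10(1−p), so p = 1/2.
Similarly the goalkeeper's optimal q on dive left is 11/18, and the value is 8·(11/18) + (-1)·(7/18) = 9/2.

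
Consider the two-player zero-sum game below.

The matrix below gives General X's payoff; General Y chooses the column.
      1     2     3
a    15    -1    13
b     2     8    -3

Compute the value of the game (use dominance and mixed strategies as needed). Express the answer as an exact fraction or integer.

Column 1 is strictly dominated by 3 for General Y (it gives General X more in every row).
The remaining 2×2 game on (a, b) × (2, 3) has no saddle point. Let General X play a with probability p; indifference gives −p + 8(1−p) = 13p − 3(1−p), so p = 11/25.
Similarly General Y's optimal q on 2 is 16/25, and the value is -1·(16/25) + (13)·(9/25) = 101/25.

101/25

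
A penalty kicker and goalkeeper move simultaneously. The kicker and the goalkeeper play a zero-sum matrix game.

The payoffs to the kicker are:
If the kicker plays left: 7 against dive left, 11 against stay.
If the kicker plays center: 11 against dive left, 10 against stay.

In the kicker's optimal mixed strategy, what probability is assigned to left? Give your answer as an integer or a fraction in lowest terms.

Row minima are 7 and 10, so the kicker's maximin is 10; column maxima are 11 and 11, so the goalkeeper's minimax is 11. These differ, so the equilibrium is in mixed strategies.
Let the kicker play left with probability p. The goalkeeper is indifferent when 7p + 11(1−p) = 11p + 10(1−p), giving p = 1/5.

1/5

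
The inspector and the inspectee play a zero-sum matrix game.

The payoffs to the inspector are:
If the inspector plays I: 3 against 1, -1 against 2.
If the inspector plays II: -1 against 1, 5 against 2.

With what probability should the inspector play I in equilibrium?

3/5

Row minima are -1 and -1, so the inspector's maximin is -1; column maxima are 3 and 5, so the inspectee's minimax is 3. These differ, so the equilibrium is in mixed strategies.
Let the inspector play I with probability p. The inspectee is indifferent when 3p − (1−p) = −p + 5(1−p), giving p = 3/5.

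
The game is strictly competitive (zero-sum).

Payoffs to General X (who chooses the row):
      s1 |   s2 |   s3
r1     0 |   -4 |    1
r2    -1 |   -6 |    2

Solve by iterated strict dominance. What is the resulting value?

-4

Column s3 is strictly dominated by s1 for General Y (0<1, -1<2); eliminate s3.
Column s1 is strictly dominated by s2 for General Y (-4<0, -6<-1); eliminate s1.
Row r2 is strictly dominated by row r1 (-4>-6); eliminate r2.
Only (r1, s2) remains, with payoff -4.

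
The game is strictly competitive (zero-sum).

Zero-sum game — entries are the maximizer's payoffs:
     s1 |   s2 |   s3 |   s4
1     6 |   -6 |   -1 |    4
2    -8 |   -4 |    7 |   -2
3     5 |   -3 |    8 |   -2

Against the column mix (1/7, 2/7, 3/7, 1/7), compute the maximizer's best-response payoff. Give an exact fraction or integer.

1: (6)·(1/7) + (-6)·(2/7) + (-1)·(3/7) + (4)·(1/7) = -5/7.
2: (-8)·(1/7) + (-4)·(2/7) + (7)·(3/7) + (-2)·(1/7) = 3/7.
3: (5)·(1/7) + (-3)·(2/7) + (8)·(3/7) + (-2)·(1/7) = 3.
The best pure response is 3 with expected payoff 3.

3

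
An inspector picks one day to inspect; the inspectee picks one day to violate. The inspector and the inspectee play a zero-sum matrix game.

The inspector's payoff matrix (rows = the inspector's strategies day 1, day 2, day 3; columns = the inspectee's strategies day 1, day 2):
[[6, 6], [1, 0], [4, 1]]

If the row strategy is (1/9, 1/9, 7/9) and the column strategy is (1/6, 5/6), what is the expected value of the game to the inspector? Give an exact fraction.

Against (1/6, 5/6), each row's expected payoff is day 1: 6; day 2: 1/6; day 3: 3/2.
Taking the (1/9, 1/9, 7/9)-weighted average: (1/9)·(6) + (1/9)·(1/6) + (7/9)·(3/2) = 50/27.

50/27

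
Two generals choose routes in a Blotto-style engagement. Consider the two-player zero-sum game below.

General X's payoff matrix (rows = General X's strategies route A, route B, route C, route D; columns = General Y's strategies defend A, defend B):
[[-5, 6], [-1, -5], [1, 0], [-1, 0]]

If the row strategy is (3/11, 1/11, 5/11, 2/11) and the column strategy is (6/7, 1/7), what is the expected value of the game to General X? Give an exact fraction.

-65/77

Against (6/7, 1/7), each row's expected payoff is route A: -24/7; route B: -11/7; route C: 6/7; route D: -6/7.
Taking the (3/11, 1/11, 5/11, 2/11)-weighted average: (3/11)·(-24/7) + (1/11)·(-11/7) + (5/11)·(6/7) + (2/11)·(-6/7) = -65/77.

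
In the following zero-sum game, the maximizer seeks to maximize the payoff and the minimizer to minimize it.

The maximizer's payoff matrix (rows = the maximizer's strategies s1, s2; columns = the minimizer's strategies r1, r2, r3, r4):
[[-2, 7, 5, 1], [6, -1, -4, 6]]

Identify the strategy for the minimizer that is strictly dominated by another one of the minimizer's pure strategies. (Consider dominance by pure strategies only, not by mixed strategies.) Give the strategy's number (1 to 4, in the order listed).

The minimizer prefers columns that give the maximizer less. Compare r2 with r3: 5 < 7, -4 < -1.
So r3 strictly dominates r2 for the minimizer; r2 is strictly dominated.

2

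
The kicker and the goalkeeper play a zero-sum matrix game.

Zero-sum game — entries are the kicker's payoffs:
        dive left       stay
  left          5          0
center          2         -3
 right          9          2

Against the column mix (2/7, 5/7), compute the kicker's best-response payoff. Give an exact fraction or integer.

left: (5)·(2/7) + (0)·(5/7) = 10/7.
center: (2)·(2/7) + (-3)·(5/7) = -11/7.
right: (9)·(2/7) + (2)·(5/7) = 4.
The best pure response is right with expected payoff 4.

4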